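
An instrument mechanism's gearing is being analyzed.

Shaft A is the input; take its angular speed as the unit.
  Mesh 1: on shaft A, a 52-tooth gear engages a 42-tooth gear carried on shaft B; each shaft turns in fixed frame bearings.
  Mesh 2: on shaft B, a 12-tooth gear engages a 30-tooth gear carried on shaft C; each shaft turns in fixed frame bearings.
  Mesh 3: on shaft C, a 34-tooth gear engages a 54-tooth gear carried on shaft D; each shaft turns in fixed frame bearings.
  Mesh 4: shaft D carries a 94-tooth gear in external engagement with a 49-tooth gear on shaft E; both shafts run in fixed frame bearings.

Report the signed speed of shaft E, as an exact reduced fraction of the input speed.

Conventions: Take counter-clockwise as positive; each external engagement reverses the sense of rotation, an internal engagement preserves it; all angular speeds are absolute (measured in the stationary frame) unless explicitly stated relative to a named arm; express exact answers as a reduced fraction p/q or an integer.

4-mesh fixed-axis compound train (all bearings frame-fixed)
mesh 1 [52T→42T]: |ω|/ω_in = 1×52/42 = 26/21, sense flips to −
mesh 2 [12T→30T]: |ω|/ω_in = (26/21)×12/30 = 52/105, sense flips to +
mesh 3 [34T→54T]: |ω|/ω_in = (52/105)×34/54 = 884/2835, sense flips to −
mesh 4 [94T→49T]: |ω|/ω_in = (884/2835)×94/49 = 83096/138915, sense flips to +
signed output speed (× input speed) = 83096/138915

83096/138915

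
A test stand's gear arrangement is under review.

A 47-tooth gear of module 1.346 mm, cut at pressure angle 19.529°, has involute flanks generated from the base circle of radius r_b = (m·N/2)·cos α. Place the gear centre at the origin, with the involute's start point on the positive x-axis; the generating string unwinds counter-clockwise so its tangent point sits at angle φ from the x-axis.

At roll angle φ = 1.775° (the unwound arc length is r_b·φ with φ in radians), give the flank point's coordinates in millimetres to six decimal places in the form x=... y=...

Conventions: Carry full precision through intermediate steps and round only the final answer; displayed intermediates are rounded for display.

x=29.825647 y=0.000295

topology: single-mesh involute geometry — m = 1.346, N = 47
pitch radius r_p = m·N/2 = 1.346·47/2 = 31.631000
base radius r_b = r_p·cos α = 31.631000·cos 19.529° = 29.811345
roll angle φ = 1.775° = 0.03097959 rad
x = r_b·(cos φ + φ·sin φ) = 29.825647
y = r_b·(sin φ − φ·cos φ) = 0.000295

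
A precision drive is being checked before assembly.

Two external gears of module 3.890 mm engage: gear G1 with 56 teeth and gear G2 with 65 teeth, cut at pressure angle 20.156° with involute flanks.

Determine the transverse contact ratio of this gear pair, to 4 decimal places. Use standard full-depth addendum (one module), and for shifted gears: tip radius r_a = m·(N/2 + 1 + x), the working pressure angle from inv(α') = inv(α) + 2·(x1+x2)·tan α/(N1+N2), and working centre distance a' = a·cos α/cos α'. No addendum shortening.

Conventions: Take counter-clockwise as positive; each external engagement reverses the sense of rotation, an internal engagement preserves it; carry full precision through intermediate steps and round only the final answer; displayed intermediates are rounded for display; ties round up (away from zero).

single-mesh involute tooth geometry (56T engaging 65T at module 3.890)
base radii: r_b1 = 102.249512, r_b2 = 118.682470
tip radii: r_a1 = 112.810000, r_a2 = 130.315000
no profile shift: α' = α, a' = a
action lengths: √(r_a1²−r_b1²) = 47.656409, √(r_a2²−r_b2²) = 53.818869
base pitch p_b = π·m·cos α = 11.472368
CR = (47.656409 + 53.818869 − 235.345000·sin 20.15600°)/11.472368 = 1.776504
contact ratio ≈ 1.7765

1.7765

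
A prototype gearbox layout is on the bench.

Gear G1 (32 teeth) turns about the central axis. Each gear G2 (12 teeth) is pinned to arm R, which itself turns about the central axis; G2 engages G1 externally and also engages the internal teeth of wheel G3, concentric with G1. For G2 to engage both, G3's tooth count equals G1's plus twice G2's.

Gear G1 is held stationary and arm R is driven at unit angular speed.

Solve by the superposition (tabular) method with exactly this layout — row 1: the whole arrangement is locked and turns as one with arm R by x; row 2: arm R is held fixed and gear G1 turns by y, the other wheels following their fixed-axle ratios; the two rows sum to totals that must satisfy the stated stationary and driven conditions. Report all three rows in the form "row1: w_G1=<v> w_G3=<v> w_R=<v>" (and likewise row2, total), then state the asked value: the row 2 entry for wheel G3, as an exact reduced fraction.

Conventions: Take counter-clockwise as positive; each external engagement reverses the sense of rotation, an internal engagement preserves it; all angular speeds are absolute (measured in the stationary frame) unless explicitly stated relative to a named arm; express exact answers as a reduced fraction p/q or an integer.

recognized (axles ride arm R): planetary set, 32/12/56 teeth
row 1: whole set turns with the arm by x
superposition row 2 [arm held]: sun y, ring −(32/56)·y, arm 0
boundary: total ω_sun = x + y = 0 and total ω_arm = x = 1  ⇒  y = -1, x = 1
row 2 ring = −(32/56)·(-1) = 4/7
totals (row 1 + row 2): sun 1 + (-1) = 0, ring 1 + 4/7 = 11/7, arm 1 + 0 = 1
asked cell (row2, ring) = 4/7

row1: w_G1=1 w_G3=1 w_R=1
row2: w_G1=-1 w_G3=4/7 w_R=0
total: w_G1=0 w_G3=11/7 w_R=1
asked value: 4/7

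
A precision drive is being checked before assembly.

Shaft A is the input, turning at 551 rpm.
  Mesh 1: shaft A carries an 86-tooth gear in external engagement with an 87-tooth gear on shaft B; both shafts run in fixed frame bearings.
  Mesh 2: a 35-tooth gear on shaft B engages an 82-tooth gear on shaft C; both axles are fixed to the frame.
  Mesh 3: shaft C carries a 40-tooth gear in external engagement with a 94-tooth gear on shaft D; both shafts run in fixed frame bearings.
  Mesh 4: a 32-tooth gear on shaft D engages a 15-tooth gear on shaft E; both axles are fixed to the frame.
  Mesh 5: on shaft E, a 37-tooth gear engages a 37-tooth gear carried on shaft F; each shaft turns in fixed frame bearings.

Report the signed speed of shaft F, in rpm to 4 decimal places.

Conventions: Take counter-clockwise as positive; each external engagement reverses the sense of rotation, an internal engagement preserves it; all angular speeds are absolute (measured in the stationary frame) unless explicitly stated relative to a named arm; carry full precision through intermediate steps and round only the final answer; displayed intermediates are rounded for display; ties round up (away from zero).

class = fixed-axis compound train [5 meshes; 5 ratios multiply, 5 sense flips]
mesh 1 [86T→87T]: ω = 551.0000×86/87 = 544.6667 rpm, sense flips to −
mesh 2 [35T→82T]: ω = 544.6667×35/82 = 232.4797 rpm, sense flips to +
mesh 3 [40T→94T]: ω = 232.4797×40/94 = 98.9275 rpm, sense flips to −
mesh 4 [32T→15T]: ω = 98.9275×32/15 = 211.0454 rpm, sense flips to +
mesh 5 [37T→37T]: ω = 211.0454×37/37 = 211.0454 rpm, sense flips to −
signed output speed = -211.0454 rpm

-211.0454 rpm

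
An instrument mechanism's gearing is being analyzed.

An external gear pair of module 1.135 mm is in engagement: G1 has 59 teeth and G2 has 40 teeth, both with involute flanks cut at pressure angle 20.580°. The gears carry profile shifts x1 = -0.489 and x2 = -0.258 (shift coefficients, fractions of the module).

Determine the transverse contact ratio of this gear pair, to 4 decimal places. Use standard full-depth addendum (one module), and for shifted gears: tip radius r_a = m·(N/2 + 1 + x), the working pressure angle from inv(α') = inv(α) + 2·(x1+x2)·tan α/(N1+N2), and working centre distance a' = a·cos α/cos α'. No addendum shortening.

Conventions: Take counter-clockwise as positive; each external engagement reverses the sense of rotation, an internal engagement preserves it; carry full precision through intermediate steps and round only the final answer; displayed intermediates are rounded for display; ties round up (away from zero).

1.9313

class = single-mesh tooth geometry [involute pair 59T × 40T, m = 1.135]
base radii: r_b1 = 31.345724, r_b2 = 21.251338
tip radii: r_a1 = 34.062485, r_a2 = 23.542170
inv(α') = inv(20.580°) + 2·(-0.489-0.258)·tan α/(59+40) = 0.01062191  ⇒  α' = 17.92448°
a' = a·cos α / cos α' = 56.1825·cos 20.580°/cos 17.92448° = 55.280198
action lengths: √(r_a1²−r_b1²) = 13.330360, √(r_a2²−r_b2²) = 10.129876
base pitch p_b = π·m·cos α = 3.338152
CR = (13.330360 + 10.129876 − 55.280198·sin 17.92448°)/3.338152 = 1.931315
contact ratio ≈ 1.9313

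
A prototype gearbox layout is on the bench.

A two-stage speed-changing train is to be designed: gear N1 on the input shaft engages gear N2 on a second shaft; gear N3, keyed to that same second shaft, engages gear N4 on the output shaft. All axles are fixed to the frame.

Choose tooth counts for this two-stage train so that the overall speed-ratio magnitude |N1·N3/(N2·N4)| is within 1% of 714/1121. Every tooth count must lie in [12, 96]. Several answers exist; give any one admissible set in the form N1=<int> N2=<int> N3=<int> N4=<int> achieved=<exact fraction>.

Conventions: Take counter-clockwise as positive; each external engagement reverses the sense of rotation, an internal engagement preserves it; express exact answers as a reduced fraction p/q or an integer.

N1=14 N2=19 N3=51 N4=59 achieved=714/1121

design class (target 714/1121): fixed-axis compound train
target = 714/1121 in lowest terms: an exact hit needs N1·N3 = k·714 and N2·N4 = k·1121 for one integer k, every count in [12, 96]; additionally prefer no 1:1 stage (N1 ≠ N2, N3 ≠ N4)
k = 1: N1·N3 = 714 = 14·51, N2·N4 = 1121 = 19·59
achieved = 14·51/(19·59) = 714/1121; |achieved − target| = 0 ≤ 357/56050 ✓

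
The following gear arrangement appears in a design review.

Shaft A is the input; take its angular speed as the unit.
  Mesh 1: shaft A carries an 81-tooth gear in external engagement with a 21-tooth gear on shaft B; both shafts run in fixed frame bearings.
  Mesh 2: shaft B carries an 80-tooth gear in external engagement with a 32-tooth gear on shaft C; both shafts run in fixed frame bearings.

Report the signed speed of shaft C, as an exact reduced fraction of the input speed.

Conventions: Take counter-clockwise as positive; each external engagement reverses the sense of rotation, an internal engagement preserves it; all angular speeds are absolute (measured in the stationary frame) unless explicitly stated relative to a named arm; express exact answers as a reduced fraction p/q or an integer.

135/14

2-mesh fixed-axis compound train (all bearings frame-fixed)
mesh 1 [81T→21T]: |ω|/ω_in = 1×81/21 = 27/7, sense flips to −
mesh 2 [80T→32T]: |ω|/ω_in = (27/7)×80/32 = 135/14, sense flips to +
signed output speed (× input speed) = 135/14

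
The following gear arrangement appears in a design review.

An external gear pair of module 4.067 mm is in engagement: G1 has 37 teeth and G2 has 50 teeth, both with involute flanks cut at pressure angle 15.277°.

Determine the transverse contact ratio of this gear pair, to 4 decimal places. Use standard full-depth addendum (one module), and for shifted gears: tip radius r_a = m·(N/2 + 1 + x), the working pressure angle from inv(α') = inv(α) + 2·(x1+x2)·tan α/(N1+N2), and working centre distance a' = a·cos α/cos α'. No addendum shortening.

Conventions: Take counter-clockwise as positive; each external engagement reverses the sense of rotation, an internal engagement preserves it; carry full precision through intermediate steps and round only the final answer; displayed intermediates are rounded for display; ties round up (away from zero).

2.0170

single-mesh involute tooth geometry (37T engaging 50T at module 4.067)
base radii: r_b1 = 72.580782, r_b2 = 98.082138
tip radii: r_a1 = 79.306500, r_a2 = 105.742000
no profile shift: α' = α, a' = a
action lengths: √(r_a1²−r_b1²) = 31.961712, √(r_a2²−r_b2²) = 39.512844
base pitch p_b = π·m·cos α = 12.325365
CR = (31.961712 + 39.512844 − 176.914500·sin 15.27700°)/12.325365 = 2.016986
contact ratio ≈ 2.0170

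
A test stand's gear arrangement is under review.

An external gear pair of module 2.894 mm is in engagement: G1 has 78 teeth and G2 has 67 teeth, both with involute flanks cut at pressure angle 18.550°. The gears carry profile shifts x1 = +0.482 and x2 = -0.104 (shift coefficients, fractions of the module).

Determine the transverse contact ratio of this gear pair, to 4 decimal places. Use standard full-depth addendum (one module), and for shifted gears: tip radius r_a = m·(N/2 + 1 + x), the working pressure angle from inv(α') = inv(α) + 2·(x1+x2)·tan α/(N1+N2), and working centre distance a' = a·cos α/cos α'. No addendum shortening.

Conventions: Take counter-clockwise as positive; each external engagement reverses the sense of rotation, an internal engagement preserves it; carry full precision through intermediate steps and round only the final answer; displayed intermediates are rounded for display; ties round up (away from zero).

topology: single-mesh involute geometry — m = 2.894, 78T/67T pair
base radii: r_b1 = 107.002204, r_b2 = 91.912150
tip radii: r_a1 = 117.154908, r_a2 = 99.542024
inv(α') = inv(18.550°) + 2·(+0.482-0.104)·tan α/(78+67) = 0.01355696  ⇒  α' = 19.39780°
a' = a·cos α / cos α' = 209.8150·cos 18.550°/cos 19.39780° = 210.885168
action lengths: √(r_a1²−r_b1²) = 47.705353, √(r_a2²−r_b2²) = 38.220037
base pitch p_b = π·m·cos α = 8.619419
CR = (47.705353 + 38.220037 − 210.885168·sin 19.39780°)/8.619419 = 1.842950
contact ratio ≈ 1.8430

1.8430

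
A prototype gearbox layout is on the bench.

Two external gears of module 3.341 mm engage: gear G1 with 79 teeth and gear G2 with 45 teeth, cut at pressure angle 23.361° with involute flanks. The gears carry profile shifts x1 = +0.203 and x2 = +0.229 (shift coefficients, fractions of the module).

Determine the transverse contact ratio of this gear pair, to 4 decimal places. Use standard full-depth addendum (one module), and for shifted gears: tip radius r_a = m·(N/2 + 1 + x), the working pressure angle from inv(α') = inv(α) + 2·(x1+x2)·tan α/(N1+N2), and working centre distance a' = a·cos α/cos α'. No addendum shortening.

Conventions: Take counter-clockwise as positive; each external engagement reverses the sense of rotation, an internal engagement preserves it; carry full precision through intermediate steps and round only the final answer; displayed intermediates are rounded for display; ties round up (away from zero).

1.5713

class = single-mesh tooth geometry [involute pair 79T × 45T, m = 3.341]
base radii: r_b1 = 121.151266, r_b2 = 69.010215
tip radii: r_a1 = 135.988723, r_a2 = 79.278589
inv(α') = inv(23.361°) + 2·(+0.203+0.229)·tan α/(79+45) = 0.02721395  ⇒  α' = 24.24693°
a' = a·cos α / cos α' = 207.1420·cos 23.361°/cos 24.24693° = 208.559786
action lengths: √(r_a1²−r_b1²) = 61.768143, √(r_a2²−r_b2²) = 39.021595
base pitch p_b = π·m·cos α = 9.635644
CR = (61.768143 + 39.021595 − 208.559786·sin 24.24693°)/9.635644 = 1.571299
contact ratio ≈ 1.5713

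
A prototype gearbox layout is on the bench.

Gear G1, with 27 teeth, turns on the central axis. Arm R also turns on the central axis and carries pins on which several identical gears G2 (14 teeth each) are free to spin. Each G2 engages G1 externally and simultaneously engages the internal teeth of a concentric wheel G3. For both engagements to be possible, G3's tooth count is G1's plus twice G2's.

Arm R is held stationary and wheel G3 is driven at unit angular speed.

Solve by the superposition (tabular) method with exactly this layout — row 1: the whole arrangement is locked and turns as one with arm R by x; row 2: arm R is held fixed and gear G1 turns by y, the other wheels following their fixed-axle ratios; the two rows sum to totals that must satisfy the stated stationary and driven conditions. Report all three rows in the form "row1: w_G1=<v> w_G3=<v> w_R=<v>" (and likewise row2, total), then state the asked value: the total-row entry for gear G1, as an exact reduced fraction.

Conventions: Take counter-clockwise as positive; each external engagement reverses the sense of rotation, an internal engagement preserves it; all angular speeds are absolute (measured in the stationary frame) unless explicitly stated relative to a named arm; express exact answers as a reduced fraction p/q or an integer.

topology: planetary set — G1 27T / G2 14T / G3 55T, arm = carrier (Willis)
row 1 — lock + rotate with arm: ω_sun = ω_ring = ω_arm = x
superposition row 2 [arm held]: sun y, ring −(27/55)·y, arm 0
boundary: total ω_arm = x = 0 and total ω_ring = x − (27/55)·y = 1  ⇒  y = -55/27, x = 0
row 2 ring = −(27/55)·(-55/27) = 1
totals (row 1 + row 2): sun 0 + (-55/27) = -55/27, ring 0 + 1 = 1, arm 0 + 0 = 0
asked cell (total, sun) = -55/27

row1: w_G1=0 w_G3=0 w_R=0
row2: w_G1=-55/27 w_G3=1 w_R=0
total: w_G1=-55/27 w_G3=1 w_R=0
asked value: -55/27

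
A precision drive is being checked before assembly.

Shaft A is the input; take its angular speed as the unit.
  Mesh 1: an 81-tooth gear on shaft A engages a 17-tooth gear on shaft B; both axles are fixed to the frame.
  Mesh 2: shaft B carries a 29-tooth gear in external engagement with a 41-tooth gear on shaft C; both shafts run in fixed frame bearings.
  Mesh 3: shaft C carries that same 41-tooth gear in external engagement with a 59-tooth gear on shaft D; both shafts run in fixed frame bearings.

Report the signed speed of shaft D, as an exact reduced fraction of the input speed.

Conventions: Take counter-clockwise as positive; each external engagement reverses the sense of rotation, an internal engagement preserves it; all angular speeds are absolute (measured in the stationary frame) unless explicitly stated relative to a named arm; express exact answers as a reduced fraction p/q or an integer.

-2349/1003

3-mesh fixed-axis compound train (all bearings frame-fixed)
mesh 1 [81T→17T]: |ω|/ω_in = 1×81/17 = 81/17, sense flips to −
mesh 2 [29T→41T]: |ω|/ω_in = (81/17)×29/41 = 2349/697, sense flips to +
mesh 3 [41T→59T]: |ω|/ω_in = (2349/697)×41/59 = 2349/1003, sense flips to −
signed output speed (× input speed) = -2349/1003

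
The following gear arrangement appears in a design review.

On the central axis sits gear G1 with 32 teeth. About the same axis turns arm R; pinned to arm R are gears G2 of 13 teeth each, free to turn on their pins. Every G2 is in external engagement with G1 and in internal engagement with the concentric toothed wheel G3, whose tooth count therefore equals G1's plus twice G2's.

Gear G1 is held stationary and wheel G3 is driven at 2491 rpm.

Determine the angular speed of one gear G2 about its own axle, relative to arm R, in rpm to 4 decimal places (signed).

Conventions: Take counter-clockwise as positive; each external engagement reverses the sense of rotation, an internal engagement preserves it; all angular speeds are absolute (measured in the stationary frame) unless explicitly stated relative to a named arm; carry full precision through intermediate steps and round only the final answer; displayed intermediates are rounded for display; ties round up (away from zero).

class = planetary set [G3 = 32+2·13 = 58; Willis about the carrier]
normalise by the input: solve with ω_ring = 1, then scale by 2491 rpm
ring teeth: 32 + 2·13 = 58
32(ω_sun−ω_arm) = −58(ω_ring−ω_arm),  ω_sun = 0, ω_ring = 1
32(0−ω_arm) = −58(1−ω_arm)  ⇒  90·ω_arm = 58  ⇒  ω_arm = 29/45
sun–planet mesh: 32·(0−29/45) = −13·(ω_p−ω_arm)  ⇒  ω_p−ω_arm = 928/585
scale: ω_p−ω_arm = 928/585 × 2491 rpm = +3951.5350 rpm

+3951.5350 rpm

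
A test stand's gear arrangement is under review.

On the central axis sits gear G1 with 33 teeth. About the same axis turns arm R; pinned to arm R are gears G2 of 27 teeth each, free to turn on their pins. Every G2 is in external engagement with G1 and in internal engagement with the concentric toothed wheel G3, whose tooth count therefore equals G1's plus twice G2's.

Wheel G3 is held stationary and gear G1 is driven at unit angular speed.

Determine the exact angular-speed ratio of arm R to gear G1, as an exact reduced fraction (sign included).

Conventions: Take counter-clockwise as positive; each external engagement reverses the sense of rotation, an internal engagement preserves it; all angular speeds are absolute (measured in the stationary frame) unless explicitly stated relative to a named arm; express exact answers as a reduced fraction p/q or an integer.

planetary set (33T centre, 27T on arm, 87T internal) — Willis relation
ring teeth: 33 + 2·27 = 87
33(ω_sun−ω_arm) = −87(ω_ring−ω_arm),  ω_ring = 0, ω_sun = 1
33(1−ω_arm) = −87(0−ω_arm)  ⇒  120·ω_arm = 33  ⇒  ω_arm = 11/40
ω_out/ω_in = 11/40

11/40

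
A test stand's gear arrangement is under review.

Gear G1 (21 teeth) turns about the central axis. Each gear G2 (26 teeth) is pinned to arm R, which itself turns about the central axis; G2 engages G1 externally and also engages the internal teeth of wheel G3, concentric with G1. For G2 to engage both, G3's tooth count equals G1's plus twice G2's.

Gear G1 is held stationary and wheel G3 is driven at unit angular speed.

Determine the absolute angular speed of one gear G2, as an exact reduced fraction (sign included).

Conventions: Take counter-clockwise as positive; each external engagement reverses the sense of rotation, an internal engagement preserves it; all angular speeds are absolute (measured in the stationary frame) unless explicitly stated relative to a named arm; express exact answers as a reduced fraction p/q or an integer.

recognized (axles ride arm R): planetary set, 21/26/73 teeth
ring teeth: 21 + 2·26 = 73
21(ω_sun−ω_arm) = −73(ω_ring−ω_arm),  ω_sun = 0, ω_ring = 1
21(0−ω_arm) = −73(1−ω_arm)  ⇒  94·ω_arm = 73  ⇒  ω_arm = 73/94
sun–planet mesh: 21·(0−73/94) = −26·(ω_p−ω_arm)  ⇒  ω_p−ω_arm = 1533/2444
ω_p = 73/94 + 1533/2444 = 73/52
exact speed ratio = 73/52

73/52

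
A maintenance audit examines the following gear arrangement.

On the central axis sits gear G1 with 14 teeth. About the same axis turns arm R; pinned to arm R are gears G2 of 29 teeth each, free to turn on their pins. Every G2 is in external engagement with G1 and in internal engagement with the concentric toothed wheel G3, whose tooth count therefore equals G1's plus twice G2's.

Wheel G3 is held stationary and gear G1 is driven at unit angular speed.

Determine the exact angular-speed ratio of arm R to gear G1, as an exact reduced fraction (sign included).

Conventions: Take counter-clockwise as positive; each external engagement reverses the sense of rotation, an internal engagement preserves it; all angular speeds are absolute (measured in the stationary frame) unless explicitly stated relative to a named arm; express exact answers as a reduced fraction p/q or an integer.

7/43

recognized (axles ride arm R): planetary set, 14/29/72 teeth
ring teeth: 14 + 2·29 = 72
14(ω_sun−ω_arm) = −72(ω_ring−ω_arm),  ω_ring = 0, ω_sun = 1
14(1−ω_arm) = −72(0−ω_arm)  ⇒  86·ω_arm = 14  ⇒  ω_arm = 7/43
ω_out/ω_in = 7/43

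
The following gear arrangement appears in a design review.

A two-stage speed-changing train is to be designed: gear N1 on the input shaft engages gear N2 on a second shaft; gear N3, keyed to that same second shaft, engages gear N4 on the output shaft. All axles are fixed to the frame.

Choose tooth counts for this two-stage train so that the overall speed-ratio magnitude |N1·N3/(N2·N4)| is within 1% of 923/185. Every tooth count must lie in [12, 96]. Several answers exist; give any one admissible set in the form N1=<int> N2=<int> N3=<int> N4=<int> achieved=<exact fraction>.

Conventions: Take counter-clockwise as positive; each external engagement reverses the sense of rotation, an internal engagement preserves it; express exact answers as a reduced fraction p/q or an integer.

class = fixed-axis compound train [2-stage, 923/185 wanted]
target = 923/185 in lowest terms: an exact hit needs N1·N3 = k·923 and N2·N4 = k·185 for one integer k, every count in [12, 96]; additionally prefer no 1:1 stage (N1 ≠ N2, N3 ≠ N4)
k = 1…2: no 1:1-free in-range split of k·923 and k·185 into factor pairs; take k = 3
k = 3: N1·N3 = 2769 = 39·71, N2·N4 = 555 = 15·37
achieved = 39·71/(15·37) = 923/185; |achieved − target| = 0 ≤ 923/18500 ✓

N1=39 N2=15 N3=71 N4=37 achieved=923/185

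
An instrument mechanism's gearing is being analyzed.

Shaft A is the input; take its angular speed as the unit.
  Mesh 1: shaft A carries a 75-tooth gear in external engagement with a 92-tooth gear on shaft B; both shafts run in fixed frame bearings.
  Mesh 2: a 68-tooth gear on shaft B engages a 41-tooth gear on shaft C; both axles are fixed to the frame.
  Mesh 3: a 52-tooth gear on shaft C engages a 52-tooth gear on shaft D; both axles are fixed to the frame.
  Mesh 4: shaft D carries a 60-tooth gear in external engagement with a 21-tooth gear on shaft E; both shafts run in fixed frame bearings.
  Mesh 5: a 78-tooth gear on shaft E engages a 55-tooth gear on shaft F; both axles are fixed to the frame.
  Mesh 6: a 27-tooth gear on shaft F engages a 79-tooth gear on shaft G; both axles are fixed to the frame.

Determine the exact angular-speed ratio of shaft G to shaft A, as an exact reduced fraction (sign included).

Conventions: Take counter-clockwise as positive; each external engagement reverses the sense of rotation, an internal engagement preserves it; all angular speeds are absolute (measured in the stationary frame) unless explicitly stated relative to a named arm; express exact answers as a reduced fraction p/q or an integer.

10740600/5736269

class = fixed-axis compound train [6 meshes; 6 ratios multiply, 6 sense flips]
mesh 1 [75T→92T]: running ratio 75/92, sense −
mesh 2 [68T→41T]: running ratio 1275/943, sense +
mesh 3 [52T→52T]: running ratio 1275/943, sense −
mesh 4 [60T→21T]: running ratio 25500/6601, sense +
mesh 5 [78T→55T]: running ratio 397800/72611, sense −
mesh 6 [27T→79T]: running ratio 10740600/5736269, sense +
ω_out/ω_in = 10740600/5736269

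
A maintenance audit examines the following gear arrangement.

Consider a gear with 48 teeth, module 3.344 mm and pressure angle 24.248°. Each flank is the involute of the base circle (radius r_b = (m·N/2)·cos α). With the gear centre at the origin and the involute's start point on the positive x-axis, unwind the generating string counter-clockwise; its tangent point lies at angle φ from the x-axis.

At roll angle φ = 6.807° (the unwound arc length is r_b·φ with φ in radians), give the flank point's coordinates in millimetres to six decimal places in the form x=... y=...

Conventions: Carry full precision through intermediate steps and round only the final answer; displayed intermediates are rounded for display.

recognized (one wheel, involute flank): single-mesh tooth geometry, m = 3.344, N = 48
pitch radius r_p = m·N/2 = 3.344·48/2 = 80.256000
base radius r_b = r_p·cos α = 80.256000·cos 24.248° = 73.175525
roll angle φ = 6.807° = 0.11880456 rad
x = r_b·(cos φ + φ·sin φ) = 73.690123
y = r_b·(sin φ − φ·cos φ) = 0.040844

x=73.690123 y=0.040844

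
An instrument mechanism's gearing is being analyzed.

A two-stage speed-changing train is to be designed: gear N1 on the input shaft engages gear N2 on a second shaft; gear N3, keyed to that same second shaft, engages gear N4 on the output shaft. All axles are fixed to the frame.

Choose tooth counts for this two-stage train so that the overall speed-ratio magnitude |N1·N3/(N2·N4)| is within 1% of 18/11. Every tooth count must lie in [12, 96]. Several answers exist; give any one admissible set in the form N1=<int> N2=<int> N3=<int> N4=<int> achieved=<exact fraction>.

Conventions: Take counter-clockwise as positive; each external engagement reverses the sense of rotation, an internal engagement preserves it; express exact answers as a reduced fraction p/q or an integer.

2-stage fixed-axis compound train for ratio 18/11
target = 18/11 in lowest terms: an exact hit needs N1·N3 = k·18 and N2·N4 = k·11 for one integer k, every count in [12, 96]; additionally prefer no 1:1 stage (N1 ≠ N2, N3 ≠ N4)
k = 1…23: no 1:1-free in-range split of k·18 and k·11 into factor pairs; take k = 24
k = 24: N1·N3 = 432 = 12·36, N2·N4 = 264 = 22·12
achieved = 12·36/(22·12) = 18/11; |achieved − target| = 0 ≤ 9/550 ✓

N1=12 N2=22 N3=36 N4=12 achieved=18/11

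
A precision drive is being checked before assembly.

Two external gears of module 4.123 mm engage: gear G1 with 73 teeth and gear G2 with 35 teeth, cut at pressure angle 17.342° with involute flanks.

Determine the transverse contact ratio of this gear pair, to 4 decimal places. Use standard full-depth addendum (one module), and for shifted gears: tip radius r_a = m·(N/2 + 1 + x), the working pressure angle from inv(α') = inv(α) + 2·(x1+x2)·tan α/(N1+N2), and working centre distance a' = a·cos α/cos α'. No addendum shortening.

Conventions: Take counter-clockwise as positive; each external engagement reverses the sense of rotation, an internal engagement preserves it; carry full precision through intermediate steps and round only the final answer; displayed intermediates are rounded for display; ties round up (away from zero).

class = single-mesh tooth geometry [involute pair 73T × 35T, m = 4.123]
base radii: r_b1 = 143.648632, r_b2 = 68.872632
tip radii: r_a1 = 154.612500, r_a2 = 76.275500
no profile shift: α' = α, a' = a
action lengths: √(r_a1²−r_b1²) = 57.184751, √(r_a2²−r_b2²) = 32.779757
base pitch p_b = π·m·cos α = 12.363986
CR = (57.184751 + 32.779757 − 222.642000·sin 17.34200°)/12.363986 = 1.908815
contact ratio ≈ 1.9088

1.9088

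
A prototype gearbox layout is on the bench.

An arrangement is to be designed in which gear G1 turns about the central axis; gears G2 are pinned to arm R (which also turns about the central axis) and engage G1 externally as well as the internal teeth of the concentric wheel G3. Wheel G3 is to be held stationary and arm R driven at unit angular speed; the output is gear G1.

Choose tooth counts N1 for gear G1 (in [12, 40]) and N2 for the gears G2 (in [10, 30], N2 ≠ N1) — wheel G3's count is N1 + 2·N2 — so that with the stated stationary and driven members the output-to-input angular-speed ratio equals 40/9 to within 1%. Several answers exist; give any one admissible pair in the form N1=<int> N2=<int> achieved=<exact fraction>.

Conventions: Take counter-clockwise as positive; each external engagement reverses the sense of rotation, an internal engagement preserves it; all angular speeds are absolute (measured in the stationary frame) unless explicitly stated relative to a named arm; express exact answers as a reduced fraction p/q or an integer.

N1=18 N2=22 achieved=40/9

planetary set to be sized for 40/9 (Willis relation)
Willis with ω_ring = 0: ω_sun/ω_arm = (N1+N3)/N1; set equal to 40/9  ⇒  N3/N1 = 40/9 − 1 = 31/9
N3 = N1 + 2·N2  ⇒  N2/N1 = (N3/N1 − 1)/2 = (31/9 − 1)/2 = 11/9
smallest multiple with N1 ≥ 12 and N2 ≥ 10: k = 2  ⇒  N1 = 2·9 = 18, N2 = 2·11 = 22 (N1 ≤ 40, N2 ≤ 30, N2 ≠ N1 ✓), N3 = 18 + 2·22 = 62
check: (N1+N3)/N1 with N1 = 18, N3 = 62 gives 40/9; |achieved − target| = 0 ≤ 2/45 ✓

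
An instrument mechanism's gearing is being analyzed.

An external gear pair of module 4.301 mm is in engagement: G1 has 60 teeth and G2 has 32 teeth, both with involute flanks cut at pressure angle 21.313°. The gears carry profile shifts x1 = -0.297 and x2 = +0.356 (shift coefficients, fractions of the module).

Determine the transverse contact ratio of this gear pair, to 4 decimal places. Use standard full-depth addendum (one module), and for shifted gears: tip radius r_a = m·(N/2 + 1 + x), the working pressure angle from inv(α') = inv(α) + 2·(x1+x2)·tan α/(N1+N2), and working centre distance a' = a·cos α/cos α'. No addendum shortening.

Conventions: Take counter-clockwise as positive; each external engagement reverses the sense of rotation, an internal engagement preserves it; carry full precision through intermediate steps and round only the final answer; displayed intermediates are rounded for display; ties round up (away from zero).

1.6133

class = single-mesh tooth geometry [involute pair 60T × 32T, m = 4.301]
base radii: r_b1 = 120.205481, r_b2 = 64.109590
tip radii: r_a1 = 132.053603, r_a2 = 74.648156
inv(α') = inv(21.313°) + 2·(-0.297+0.356)·tan α/(60+32) = 0.01866349  ⇒  α' = 21.49956°
a' = a·cos α / cos α' = 197.8460·cos 21.313°/cos 21.49956° = 198.098703
action lengths: √(r_a1²−r_b1²) = 54.669885, √(r_a2²−r_b2²) = 38.240131
base pitch p_b = π·m·cos α = 12.587889
CR = (54.669885 + 38.240131 − 198.098703·sin 21.49956°)/12.587889 = 1.613298
contact ratio ≈ 1.6133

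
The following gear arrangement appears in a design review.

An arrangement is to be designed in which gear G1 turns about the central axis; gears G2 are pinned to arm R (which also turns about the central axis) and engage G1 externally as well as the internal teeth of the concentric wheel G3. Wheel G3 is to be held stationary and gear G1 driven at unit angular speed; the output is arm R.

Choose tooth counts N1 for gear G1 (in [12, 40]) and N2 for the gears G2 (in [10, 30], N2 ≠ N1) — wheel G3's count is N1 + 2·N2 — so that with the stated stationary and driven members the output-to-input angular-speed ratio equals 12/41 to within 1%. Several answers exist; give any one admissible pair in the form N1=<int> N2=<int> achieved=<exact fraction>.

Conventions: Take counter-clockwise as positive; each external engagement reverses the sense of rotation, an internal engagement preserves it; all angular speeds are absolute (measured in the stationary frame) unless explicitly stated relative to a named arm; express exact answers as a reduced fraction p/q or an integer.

planetary set to be sized for 12/41 (Willis relation)
Willis with ω_ring = 0: ω_arm/ω_sun = N1/(N1+N3); set equal to 12/41  ⇒  N3/N1 = 1/(12/41) − 1 = 29/12
N3 = N1 + 2·N2  ⇒  N2/N1 = (N3/N1 − 1)/2 = (29/12 − 1)/2 = 17/24
smallest multiple with N1 ≥ 12 and N2 ≥ 10: k = 1  ⇒  N1 = 1·24 = 24, N2 = 1·17 = 17 (N1 ≤ 40, N2 ≤ 30, N2 ≠ N1 ✓), N3 = 24 + 2·17 = 58
check: N1/(N1+N3) with N1 = 24, N3 = 58 gives 12/41; |achieved − target| = 0 ≤ 3/1025 ✓

N1=24 N2=17 achieved=12/41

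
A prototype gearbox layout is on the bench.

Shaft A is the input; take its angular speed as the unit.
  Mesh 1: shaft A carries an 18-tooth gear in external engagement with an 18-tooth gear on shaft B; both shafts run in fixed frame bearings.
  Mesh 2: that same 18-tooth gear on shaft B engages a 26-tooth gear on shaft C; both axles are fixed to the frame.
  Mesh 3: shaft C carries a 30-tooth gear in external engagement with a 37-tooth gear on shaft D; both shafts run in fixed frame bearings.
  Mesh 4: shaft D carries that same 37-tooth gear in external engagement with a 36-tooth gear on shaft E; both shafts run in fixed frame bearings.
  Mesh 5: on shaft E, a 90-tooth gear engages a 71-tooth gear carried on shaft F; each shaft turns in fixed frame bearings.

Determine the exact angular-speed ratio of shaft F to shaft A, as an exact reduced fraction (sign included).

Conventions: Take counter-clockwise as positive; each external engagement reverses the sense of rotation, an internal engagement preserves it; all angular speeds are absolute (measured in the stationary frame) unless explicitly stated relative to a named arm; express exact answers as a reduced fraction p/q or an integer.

-675/923

class = fixed-axis compound train [5 meshes; 5 ratios multiply, 5 sense flips]
mesh 1 [18T→18T]: running ratio 1, sense −
mesh 2 [18T→26T]: running ratio 9/13, sense +
mesh 3 [30T→37T]: running ratio 270/481, sense −
mesh 4 [37T→36T]: running ratio 15/26, sense +
mesh 5 [90T→71T]: running ratio 675/923, sense −
ω_out/ω_in = -675/923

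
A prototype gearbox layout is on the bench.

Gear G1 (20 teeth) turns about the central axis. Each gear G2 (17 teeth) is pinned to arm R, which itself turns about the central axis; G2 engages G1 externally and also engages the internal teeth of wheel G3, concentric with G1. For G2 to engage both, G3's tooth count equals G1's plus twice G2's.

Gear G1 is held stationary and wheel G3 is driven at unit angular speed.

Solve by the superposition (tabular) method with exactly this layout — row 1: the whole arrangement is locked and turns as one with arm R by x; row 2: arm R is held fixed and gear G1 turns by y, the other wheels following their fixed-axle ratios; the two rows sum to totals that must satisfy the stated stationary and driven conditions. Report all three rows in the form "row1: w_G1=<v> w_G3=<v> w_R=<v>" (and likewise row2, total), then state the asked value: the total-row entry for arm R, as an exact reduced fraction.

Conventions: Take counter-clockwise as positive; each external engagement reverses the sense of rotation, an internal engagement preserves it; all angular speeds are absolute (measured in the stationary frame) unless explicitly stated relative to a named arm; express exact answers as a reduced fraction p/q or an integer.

class = planetary set [G3 = 20+2·17 = 54; Willis about the carrier]
row 1: whole set turns with the arm by x
row 2 (arm held, sun turns y): ω_ring = −(20/54)·y, ω_arm = 0
boundary: total ω_sun = x + y = 0 and total ω_ring = x − (20/54)·y = 1  ⇒  y = -27/37, x = 27/37
row 2 ring = −(20/54)·(-27/37) = 10/37
totals (row 1 + row 2): sun 27/37 + (-27/37) = 0, ring 27/37 + 10/37 = 1, arm 27/37 + 0 = 27/37
asked cell (total, arm) = 27/37

row1: w_G1=27/37 w_G3=27/37 w_R=27/37
row2: w_G1=-27/37 w_G3=10/37 w_R=0
total: w_G1=0 w_G3=1 w_R=27/37
asked value: 27/37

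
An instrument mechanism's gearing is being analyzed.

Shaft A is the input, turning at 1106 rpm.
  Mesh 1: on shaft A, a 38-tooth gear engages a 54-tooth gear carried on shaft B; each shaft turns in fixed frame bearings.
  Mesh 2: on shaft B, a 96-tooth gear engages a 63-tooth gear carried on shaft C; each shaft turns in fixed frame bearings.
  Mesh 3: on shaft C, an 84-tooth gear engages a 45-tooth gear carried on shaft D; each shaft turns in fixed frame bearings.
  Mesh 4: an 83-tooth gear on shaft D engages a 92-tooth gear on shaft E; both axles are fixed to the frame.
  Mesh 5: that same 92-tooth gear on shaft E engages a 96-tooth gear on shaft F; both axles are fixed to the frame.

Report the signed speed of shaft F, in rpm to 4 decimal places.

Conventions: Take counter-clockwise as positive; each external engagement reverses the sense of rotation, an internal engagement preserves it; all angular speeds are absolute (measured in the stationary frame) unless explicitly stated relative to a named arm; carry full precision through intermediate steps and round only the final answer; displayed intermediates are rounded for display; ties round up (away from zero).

-1914.0324 rpm

topology: fixed-axis compound train — 5 meshes, A→F
mesh 1 [38T→54T]: ω = 1106.0000×38/54 = 778.2963 rpm, sense flips to −
mesh 2 [96T→63T]: ω = 778.2963×96/63 = 1185.9753 rpm, sense flips to +
mesh 3 [84T→45T]: ω = 1185.9753×84/45 = 2213.8206 rpm, sense flips to −
mesh 4 [83T→92T]: ω = 2213.8206×83/92 = 1997.2512 rpm, sense flips to +
mesh 5 [92T→96T]: ω = 1997.2512×92/96 = 1914.0324 rpm, sense flips to −
signed output speed = -1914.0324 rpm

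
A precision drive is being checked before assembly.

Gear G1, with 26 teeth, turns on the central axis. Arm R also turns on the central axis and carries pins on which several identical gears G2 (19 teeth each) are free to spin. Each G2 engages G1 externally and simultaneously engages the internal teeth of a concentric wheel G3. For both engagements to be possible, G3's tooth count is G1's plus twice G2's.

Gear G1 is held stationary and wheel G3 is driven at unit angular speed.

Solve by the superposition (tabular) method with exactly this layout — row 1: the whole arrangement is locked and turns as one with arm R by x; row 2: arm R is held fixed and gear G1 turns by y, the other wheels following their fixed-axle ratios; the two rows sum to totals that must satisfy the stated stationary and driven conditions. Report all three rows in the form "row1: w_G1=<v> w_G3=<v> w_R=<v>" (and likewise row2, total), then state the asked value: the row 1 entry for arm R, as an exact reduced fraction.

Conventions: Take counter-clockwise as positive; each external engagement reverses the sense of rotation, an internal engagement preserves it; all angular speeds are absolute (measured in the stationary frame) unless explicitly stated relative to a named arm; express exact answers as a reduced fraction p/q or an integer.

row1: w_G1=32/45 w_G3=32/45 w_R=32/45
row2: w_G1=-32/45 w_G3=13/45 w_R=0
total: w_G1=0 w_G3=1 w_R=32/45
asked value: 32/45

topology: planetary set — G1 26T / G2 19T / G3 64T, arm = carrier (Willis)
row 1: whole set turns with the arm by x
row 2 — arm fixed, fixed-axis ratios: sun y, ring −(26/64)·y, arm 0
boundary: total ω_sun = x + y = 0 and total ω_ring = x − (26/64)·y = 1  ⇒  y = -32/45, x = 32/45
row 2 ring = −(26/64)·(-32/45) = 13/45
totals (row 1 + row 2): sun 32/45 + (-32/45) = 0, ring 32/45 + 13/45 = 1, arm 32/45 + 0 = 32/45
asked cell (row1, arm) = 32/45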